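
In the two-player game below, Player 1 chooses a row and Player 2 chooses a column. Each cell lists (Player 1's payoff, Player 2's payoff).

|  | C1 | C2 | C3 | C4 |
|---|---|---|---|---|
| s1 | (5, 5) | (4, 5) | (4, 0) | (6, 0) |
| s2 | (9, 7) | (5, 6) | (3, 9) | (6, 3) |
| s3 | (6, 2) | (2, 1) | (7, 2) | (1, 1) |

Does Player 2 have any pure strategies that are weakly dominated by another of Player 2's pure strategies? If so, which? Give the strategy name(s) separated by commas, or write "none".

C2, C4

C1: no other strategy beats it everywhere (C2 at s2 (7>6); C3 at s1 (5>0); C4 at s1 (5>0)).
C1 weakly dominates C2 — s1: 5=5, s2: 7>6, s3: 2>1.
Nothing dominates C3: C1 at s2 (9>7); C2 at s2 (9>6); C4 at s2 (9>3).
C1 weakly dominates C4 — s1: 5>0, s2: 7>3, s3: 2>1.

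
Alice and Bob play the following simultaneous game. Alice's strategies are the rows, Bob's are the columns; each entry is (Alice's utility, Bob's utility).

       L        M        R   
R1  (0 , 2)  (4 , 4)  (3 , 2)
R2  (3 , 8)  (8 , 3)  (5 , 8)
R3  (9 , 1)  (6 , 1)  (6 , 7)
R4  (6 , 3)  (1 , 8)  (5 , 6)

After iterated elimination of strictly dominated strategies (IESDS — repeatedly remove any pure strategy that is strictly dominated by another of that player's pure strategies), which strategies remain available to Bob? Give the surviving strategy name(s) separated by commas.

Row R1 is eliminated: R2 beats it against every remaining column (L: 3>0, M: 8>4, R: 5>3).
For Alice, R3 strictly dominates R4 on the remaining columns (L: 9>6, M: 6>1, R: 6>5); eliminate R4.
Bob's strategy M is strictly dominated by R (R2: 8>3, R3: 7>1) and is removed.
Alice's strategy R2 is strictly dominated by R3 (L: 9>3, R: 6>5) and is removed.
For Bob, R strictly dominates L on the remaining rows (R3: 7>1); eliminate L.
Among the remaining strategies, none is strictly dominated by another pure strategy of the same player, so the elimination stops.
Surviving strategies — Alice: {R3}; Bob: {R}.

R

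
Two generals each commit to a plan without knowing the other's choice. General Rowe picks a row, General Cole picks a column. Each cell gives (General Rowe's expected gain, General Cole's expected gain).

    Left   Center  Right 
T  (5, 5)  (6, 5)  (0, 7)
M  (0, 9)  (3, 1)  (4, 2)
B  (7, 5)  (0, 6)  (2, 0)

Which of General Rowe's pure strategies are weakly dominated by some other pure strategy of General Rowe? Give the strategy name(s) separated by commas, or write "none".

none

T is not dominated — it holds its own against M at Left (5>0); B at Center (6>0).
M is not dominated — it holds its own against T at Right (4>0); B at Center (3>0).
B: no other strategy beats it everywhere (T at Left (7>5); M at Left (7>0)).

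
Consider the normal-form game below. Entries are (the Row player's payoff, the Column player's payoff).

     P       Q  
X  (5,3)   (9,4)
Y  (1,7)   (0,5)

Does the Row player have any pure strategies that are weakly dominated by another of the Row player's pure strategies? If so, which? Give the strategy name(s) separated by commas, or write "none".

Y

X is not dominated — it holds its own against Y at P (5>1).
X weakly dominates Y — P: 5>1, Q: 9>0.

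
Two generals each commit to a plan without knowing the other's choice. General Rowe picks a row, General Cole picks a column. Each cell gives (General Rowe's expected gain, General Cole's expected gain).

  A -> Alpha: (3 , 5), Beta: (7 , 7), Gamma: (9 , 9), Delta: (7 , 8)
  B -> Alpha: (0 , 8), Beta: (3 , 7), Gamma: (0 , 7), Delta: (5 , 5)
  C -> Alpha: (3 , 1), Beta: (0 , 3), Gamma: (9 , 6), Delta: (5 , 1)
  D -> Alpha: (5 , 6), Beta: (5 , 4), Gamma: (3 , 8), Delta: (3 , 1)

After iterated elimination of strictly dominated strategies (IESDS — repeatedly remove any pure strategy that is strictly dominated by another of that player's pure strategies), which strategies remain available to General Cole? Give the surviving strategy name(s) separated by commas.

General Rowe's strategy B is strictly dominated by A (Alpha: 3>0, Beta: 7>3, Gamma: 9>0, Delta: 7>5) and is removed.
General Cole's strategy Alpha is strictly dominated by Gamma (A: 9>5, C: 6>1, D: 8>6) and is removed.
For General Rowe, A strictly dominates D on the remaining columns (Beta: 7>5, Gamma: 9>3, Delta: 7>3); eliminate D.
Column Beta is eliminated: Gamma beats it against every remaining row (A: 9>7, C: 6>3).
For General Cole, Gamma strictly dominates Delta on the remaining rows (A: 9>8, C: 6>1); eliminate Delta.
Among the remaining strategies, none is strictly dominated by another pure strategy of the same player, so the elimination stops.
Surviving strategies — General Rowe: {A, C}; General Cole: {Gamma}.

Gamma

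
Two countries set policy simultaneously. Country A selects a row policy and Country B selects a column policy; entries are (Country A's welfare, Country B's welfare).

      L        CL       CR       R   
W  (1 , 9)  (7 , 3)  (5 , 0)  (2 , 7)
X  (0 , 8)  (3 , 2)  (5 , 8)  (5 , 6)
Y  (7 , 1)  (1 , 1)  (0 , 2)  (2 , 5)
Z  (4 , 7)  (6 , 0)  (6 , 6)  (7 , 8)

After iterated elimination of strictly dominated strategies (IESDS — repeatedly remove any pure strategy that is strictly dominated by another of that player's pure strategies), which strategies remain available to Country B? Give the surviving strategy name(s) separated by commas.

Country A's strategy X is strictly dominated by Z (L: 4>0, CL: 6>3, CR: 6>5, R: 7>5) and is removed.
Country B's strategy CL is strictly dominated by R (W: 7>3, Y: 5>1, Z: 8>0) and is removed.
For Country A, Z strictly dominates W on the remaining columns (L: 4>1, CR: 6>5, R: 7>2); eliminate W.
For Country B, R strictly dominates L on the remaining rows (Y: 5>1, Z: 8>7); eliminate L.
Country A's strategy Y is strictly dominated by Z (CR: 6>0, R: 7>2) and is removed.
For Country B, R strictly dominates CR on the remaining rows (Z: 8>6); eliminate CR.
Among the remaining strategies, none is strictly dominated by another pure strategy of the same player, so the elimination stops.
Surviving strategies — Country A: {Z}; Country B: {R}.

R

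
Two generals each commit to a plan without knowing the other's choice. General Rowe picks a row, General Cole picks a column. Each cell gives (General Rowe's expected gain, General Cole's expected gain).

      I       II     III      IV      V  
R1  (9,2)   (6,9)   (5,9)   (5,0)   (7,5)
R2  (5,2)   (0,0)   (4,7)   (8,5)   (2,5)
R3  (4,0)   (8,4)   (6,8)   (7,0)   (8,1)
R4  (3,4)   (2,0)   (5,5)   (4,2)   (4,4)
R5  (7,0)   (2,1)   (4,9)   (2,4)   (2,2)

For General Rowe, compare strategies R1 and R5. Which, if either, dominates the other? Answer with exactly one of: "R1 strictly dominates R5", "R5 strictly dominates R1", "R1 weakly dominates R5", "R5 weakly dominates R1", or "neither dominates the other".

R1's payoffs vs R5's, by General Cole's action — I: 9>7, II: 6>2, III: 5>4, IV: 5>2, V: 7>2.
Every comparison favours R1, so R1 strictly dominates R5.

R1 strictly dominates R5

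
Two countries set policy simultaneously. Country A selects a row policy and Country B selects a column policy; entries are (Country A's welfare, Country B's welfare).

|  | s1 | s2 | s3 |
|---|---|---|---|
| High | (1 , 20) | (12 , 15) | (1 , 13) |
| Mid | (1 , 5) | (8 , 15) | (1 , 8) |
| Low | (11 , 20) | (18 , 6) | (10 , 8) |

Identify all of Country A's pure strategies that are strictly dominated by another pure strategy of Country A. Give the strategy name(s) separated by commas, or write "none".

High, Mid

High is strictly dominated by Low (s1: 11>1, s2: 18>12, s3: 10>1).
Mid is strictly dominated by Low (s1: 11>1, s2: 18>8, s3: 10>1).
Low is not dominated — it holds its own against High at s1 (11>1); Mid at s1 (11>1).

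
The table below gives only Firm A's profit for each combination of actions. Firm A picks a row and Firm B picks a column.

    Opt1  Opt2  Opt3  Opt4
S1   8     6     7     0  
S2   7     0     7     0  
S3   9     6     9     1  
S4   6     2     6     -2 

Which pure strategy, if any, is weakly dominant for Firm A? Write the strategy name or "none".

S3

S3 vs S1: Opt1: 9>8, Opt2: 6=6, Opt3: 9>7, Opt4: 1>0.
S3 vs S2: Opt1: 9>7, Opt2: 6>0, Opt3: 9>7, Opt4: 1>0.
S3 vs S4: Opt1: 9>6, Opt2: 6>2, Opt3: 9>6, Opt4: 1>-2.
S3 is at least as good as every other strategy against every opponent action, so it is weakly dominant.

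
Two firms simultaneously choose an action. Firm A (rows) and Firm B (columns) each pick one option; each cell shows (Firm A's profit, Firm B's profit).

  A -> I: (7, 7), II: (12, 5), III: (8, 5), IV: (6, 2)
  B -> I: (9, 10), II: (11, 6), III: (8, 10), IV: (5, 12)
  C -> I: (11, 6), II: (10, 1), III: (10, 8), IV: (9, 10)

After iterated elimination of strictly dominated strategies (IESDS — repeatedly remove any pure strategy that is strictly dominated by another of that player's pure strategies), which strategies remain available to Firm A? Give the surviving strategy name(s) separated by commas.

C

Firm B's strategy II is strictly dominated by I (A: 7>5, B: 10>6, C: 6>1) and is removed.
Row A is eliminated: C beats it against every remaining column (I: 11>7, III: 10>8, IV: 9>6).
Firm A's strategy B is strictly dominated by C (I: 11>9, III: 10>8, IV: 9>5) and is removed.
For Firm B, III strictly dominates I on the remaining rows (C: 8>6); eliminate I.
Firm B's strategy III is strictly dominated by IV (C: 10>8) and is removed.
Among the remaining strategies, none is strictly dominated by another pure strategy of the same player, so the elimination stops.
Surviving strategies — Firm A: {C}; Firm B: {IV}.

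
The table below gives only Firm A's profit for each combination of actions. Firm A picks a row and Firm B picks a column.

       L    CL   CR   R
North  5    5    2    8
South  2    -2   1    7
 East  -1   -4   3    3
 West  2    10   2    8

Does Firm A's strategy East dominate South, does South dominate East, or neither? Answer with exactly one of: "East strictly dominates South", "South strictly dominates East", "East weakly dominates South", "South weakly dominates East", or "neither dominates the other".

neither dominates the other

East's payoffs vs South's, by Firm B's action — L: -1<2, CL: -4<-2, CR: 3>1, R: 3<7.
East does better at CR but worse at L, CL, R; neither strategy dominates the other.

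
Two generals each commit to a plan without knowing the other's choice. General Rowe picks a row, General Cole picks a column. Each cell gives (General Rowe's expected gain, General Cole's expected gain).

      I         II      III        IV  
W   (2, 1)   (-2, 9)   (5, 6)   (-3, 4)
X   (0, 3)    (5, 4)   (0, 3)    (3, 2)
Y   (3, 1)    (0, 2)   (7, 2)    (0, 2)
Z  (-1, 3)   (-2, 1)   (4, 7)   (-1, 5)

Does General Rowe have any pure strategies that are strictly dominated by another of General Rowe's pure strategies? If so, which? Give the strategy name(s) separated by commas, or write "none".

W, Z

Y strictly dominates W — I: 3>2, II: 0>-2, III: 7>5, IV: 0>-3.
X is not dominated — it holds its own against W at II (5>-2); Y at II (5>0); Z at I (0>-1).
Nothing dominates Y: W at I (3>2); X at I (3>0); Z at I (3>-1).
Y strictly dominates Z — I: 3>-1, II: 0>-2, III: 7>4, IV: 0>-1.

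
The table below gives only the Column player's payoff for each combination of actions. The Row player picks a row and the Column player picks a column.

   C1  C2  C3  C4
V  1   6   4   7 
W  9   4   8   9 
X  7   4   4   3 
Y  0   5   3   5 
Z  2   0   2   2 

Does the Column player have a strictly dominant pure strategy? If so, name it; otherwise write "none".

none

C1 fails to dominate C2 at V (1<6).
C2 fails to dominate C1 at W (4<9).
C3 fails to dominate C1 at W (8<9).
C4 fails to dominate C1 at W (9=9).
No single strategy dominates all the others.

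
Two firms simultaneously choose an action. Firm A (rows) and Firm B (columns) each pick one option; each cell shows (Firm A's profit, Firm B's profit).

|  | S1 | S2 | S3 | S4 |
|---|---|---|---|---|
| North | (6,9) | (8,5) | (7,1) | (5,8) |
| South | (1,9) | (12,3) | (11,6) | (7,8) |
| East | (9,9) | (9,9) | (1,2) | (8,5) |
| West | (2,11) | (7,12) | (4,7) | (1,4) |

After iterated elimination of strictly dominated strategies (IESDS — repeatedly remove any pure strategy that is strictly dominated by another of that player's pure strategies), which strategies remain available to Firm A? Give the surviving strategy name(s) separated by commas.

Row West is eliminated: North beats it against every remaining column (S1: 6>2, S2: 8>7, S3: 7>4, S4: 5>1).
For Firm B, S1 strictly dominates S3 on the remaining rows (North: 9>1, South: 9>6, East: 9>2); eliminate S3.
Firm A's strategy North is strictly dominated by East (S1: 9>6, S2: 9>8, S4: 8>5) and is removed.
Firm B's strategy S4 is strictly dominated by S1 (South: 9>8, East: 9>5) and is removed.
Among the remaining strategies, none is strictly dominated by another pure strategy of the same player, so the elimination stops.
Surviving strategies — Firm A: {South, East}; Firm B: {S1, S2}.

South, East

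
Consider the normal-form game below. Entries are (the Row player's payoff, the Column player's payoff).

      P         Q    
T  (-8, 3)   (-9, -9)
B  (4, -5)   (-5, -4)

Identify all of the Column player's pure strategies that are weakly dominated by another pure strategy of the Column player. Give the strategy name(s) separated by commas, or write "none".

P: no other strategy beats it everywhere (Q at T (3>-9)).
Q: no other strategy beats it everywhere (P at B (-4>-5)).

none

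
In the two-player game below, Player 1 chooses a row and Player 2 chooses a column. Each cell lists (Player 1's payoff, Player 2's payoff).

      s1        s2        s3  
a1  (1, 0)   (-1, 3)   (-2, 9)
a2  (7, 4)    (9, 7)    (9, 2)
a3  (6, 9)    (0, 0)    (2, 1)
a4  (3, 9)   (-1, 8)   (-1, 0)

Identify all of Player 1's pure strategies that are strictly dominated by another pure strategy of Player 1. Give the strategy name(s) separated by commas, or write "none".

a1, a3, a4

a1: dominated, since a2 does at least as well everywhere (s1: 7>1, s2: 9>-1, s3: 9>-2).
a2 is not dominated — it holds its own against a1 at s1 (7>1); a3 at s1 (7>6); a4 at s1 (7>3).
a3: dominated, since a2 does at least as well everywhere (s1: 7>6, s2: 9>0, s3: 9>2).
a4 is strictly dominated by a2 (s1: 7>3, s2: 9>-1, s3: 9>-1).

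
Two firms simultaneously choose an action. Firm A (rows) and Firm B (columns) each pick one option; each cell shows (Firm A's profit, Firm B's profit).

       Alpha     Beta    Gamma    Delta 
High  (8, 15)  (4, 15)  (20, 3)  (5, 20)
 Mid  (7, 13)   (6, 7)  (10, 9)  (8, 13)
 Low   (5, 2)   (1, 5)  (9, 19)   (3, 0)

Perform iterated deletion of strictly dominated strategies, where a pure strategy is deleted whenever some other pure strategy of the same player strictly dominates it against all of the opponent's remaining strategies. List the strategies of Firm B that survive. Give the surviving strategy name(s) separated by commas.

Row Low is eliminated: High beats it against every remaining column (Alpha: 8>5, Beta: 4>1, Gamma: 20>9, Delta: 5>3).
For Firm B, Delta strictly dominates Beta on the remaining rows (High: 20>15, Mid: 13>7); eliminate Beta.
Column Gamma is eliminated: Alpha beats it against every remaining row (High: 15>3, Mid: 13>9).
Among the remaining strategies, none is strictly dominated by another pure strategy of the same player, so the elimination stops.
Surviving strategies — Firm A: {High, Mid}; Firm B: {Alpha, Delta}.

Alpha, Delta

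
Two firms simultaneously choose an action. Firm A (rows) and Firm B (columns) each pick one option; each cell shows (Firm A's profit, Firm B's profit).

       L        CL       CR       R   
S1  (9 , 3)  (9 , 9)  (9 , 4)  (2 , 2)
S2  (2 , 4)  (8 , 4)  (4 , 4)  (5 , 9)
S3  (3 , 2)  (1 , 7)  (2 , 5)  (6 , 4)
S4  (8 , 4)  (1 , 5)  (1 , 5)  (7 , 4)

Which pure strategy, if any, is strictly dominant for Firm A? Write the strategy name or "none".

none

S1 fails to dominate S2 at R (2<5).
S2 fails to dominate S1 at L (2<9).
S3 fails to dominate S1 at L (3<9).
S4 fails to dominate S1 at L (8<9).
No single strategy dominates all the others.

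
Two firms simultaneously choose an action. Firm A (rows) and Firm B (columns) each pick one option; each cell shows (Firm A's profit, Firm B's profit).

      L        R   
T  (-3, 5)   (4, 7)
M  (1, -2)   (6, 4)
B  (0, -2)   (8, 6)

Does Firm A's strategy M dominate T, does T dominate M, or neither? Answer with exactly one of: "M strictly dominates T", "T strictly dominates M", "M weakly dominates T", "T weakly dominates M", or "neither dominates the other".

Compare M to T across each choice by Firm B: L: 1>-3, R: 6>4.
Every comparison favours M, so M strictly dominates T.

M strictly dominates T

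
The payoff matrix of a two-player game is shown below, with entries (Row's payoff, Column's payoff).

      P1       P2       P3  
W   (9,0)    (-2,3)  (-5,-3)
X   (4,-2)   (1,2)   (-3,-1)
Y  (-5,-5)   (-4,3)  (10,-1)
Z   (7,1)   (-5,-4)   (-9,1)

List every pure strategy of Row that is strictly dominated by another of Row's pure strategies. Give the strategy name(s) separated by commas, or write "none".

Z

W: no other strategy beats it everywhere (X at P1 (9>4); Y at P1 (9>-5); Z at P1 (9>7)).
X is not dominated — it holds its own against W at P2 (1>-2); Y at P1 (4>-5); Z at P2 (1>-5).
Y is not dominated — it holds its own against W at P3 (10>-5); X at P3 (10>-3); Z at P2 (-4>-5).
Z is strictly dominated by W (P1: 9>7, P2: -2>-5, P3: -5>-9).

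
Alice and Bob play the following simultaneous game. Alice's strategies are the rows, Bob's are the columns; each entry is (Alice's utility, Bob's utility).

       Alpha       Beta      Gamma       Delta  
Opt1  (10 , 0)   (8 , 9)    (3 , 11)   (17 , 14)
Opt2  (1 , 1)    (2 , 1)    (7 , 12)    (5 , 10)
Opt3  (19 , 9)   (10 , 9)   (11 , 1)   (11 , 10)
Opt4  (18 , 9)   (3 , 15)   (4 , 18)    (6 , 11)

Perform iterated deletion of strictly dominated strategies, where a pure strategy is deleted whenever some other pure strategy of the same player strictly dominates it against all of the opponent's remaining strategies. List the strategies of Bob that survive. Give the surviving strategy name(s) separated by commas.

Alice's strategy Opt2 is strictly dominated by Opt3 (Alpha: 19>1, Beta: 10>2, Gamma: 11>7, Delta: 11>5) and is removed.
For Alice, Opt3 strictly dominates Opt4 on the remaining columns (Alpha: 19>18, Beta: 10>3, Gamma: 11>4, Delta: 11>6); eliminate Opt4.
Bob's strategy Alpha is strictly dominated by Delta (Opt1: 14>0, Opt3: 10>9) and is removed.
For Bob, Delta strictly dominates Beta on the remaining rows (Opt1: 14>9, Opt3: 10>9); eliminate Beta.
Bob's strategy Gamma is strictly dominated by Delta (Opt1: 14>11, Opt3: 10>1) and is removed.
For Alice, Opt1 strictly dominates Opt3 on the remaining columns (Delta: 17>11); eliminate Opt3.
Among the remaining strategies, none is strictly dominated by another pure strategy of the same player, so the elimination stops.
Surviving strategies — Alice: {Opt1}; Bob: {Delta}.

Delta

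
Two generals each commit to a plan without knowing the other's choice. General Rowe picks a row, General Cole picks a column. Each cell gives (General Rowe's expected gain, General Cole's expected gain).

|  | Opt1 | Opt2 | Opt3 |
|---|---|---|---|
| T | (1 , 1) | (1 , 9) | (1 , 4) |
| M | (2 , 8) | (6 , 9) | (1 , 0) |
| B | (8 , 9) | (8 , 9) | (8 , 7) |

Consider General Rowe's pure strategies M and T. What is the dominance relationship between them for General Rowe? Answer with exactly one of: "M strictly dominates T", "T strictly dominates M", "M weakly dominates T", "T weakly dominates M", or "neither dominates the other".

M weakly dominates T

M's payoffs vs T's, by General Cole's action — Opt1: 2>1, Opt2: 6>1, Opt3: 1=1.
M is at least as good everywhere and strictly better somewhere (tied only at Opt3), so M weakly but not strictly dominates T.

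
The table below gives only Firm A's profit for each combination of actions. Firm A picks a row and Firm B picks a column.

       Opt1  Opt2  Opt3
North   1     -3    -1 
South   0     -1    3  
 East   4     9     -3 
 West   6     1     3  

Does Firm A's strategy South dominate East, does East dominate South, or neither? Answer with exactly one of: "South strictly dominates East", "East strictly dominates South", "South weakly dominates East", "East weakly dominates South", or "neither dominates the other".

Compare South to East across every action of Firm B: Opt1: 0<4, Opt2: -1<9, Opt3: 3>-3.
South does better at Opt3 but worse at Opt1, Opt2; neither strategy dominates the other.

neither dominates the other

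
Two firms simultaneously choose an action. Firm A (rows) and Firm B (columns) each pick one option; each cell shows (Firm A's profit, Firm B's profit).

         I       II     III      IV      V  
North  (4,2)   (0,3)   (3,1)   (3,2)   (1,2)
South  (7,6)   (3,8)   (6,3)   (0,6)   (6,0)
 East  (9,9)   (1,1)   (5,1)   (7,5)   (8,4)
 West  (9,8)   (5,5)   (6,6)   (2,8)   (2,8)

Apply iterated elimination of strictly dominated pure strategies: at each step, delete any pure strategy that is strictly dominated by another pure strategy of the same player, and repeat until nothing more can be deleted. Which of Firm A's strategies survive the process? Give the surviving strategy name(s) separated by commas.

Row North is eliminated: East beats it against every remaining column (I: 9>4, II: 1>0, III: 5>3, IV: 7>3, V: 8>1).
Firm B's strategy III is strictly dominated by I (South: 6>3, East: 9>1, West: 8>6) and is removed.
Among the remaining strategies, none is strictly dominated by another pure strategy of the same player, so the elimination stops.
Surviving strategies — Firm A: {South, East, West}; Firm B: {I, II, IV, V}.

South, East, West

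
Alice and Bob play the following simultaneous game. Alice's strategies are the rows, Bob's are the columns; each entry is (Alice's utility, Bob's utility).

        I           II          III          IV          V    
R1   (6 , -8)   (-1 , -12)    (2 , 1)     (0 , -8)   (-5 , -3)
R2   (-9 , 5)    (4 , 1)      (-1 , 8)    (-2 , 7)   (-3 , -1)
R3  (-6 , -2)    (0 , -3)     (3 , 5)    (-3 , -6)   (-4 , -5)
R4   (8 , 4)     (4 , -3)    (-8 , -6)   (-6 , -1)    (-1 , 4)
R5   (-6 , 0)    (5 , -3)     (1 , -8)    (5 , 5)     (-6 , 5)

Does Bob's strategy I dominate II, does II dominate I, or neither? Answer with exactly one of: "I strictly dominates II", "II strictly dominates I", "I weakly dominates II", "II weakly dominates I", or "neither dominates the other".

Compare I to II across each opponent action: R1: -8>-12, R2: 5>1, R3: -2>-3, R4: 4>-3, R5: 0>-3.
Every comparison favours I, so I strictly dominates II.

I strictly dominates II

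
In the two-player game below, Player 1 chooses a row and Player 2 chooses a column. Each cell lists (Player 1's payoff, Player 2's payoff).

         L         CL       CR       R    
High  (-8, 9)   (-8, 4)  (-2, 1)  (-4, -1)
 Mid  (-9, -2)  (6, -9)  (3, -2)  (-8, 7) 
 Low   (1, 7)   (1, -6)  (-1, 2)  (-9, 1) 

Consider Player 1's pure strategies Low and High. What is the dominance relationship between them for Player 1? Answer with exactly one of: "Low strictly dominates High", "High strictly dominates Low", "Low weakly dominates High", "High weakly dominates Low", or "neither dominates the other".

neither dominates the other

Compare Low to High across every action of Player 2: L: 1>-8, CL: 1>-8, CR: -1>-2, R: -9<-4.
Low does better at L, CL, CR but worse at R; neither strategy dominates the other.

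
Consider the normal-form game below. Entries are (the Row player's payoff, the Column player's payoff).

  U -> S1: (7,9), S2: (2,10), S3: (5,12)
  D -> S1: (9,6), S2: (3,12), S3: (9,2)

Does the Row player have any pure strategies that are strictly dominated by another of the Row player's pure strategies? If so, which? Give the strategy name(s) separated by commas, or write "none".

D strictly dominates U — S1: 9>7, S2: 3>2, S3: 9>5.
Nothing dominates D: U at S1 (9>7).

U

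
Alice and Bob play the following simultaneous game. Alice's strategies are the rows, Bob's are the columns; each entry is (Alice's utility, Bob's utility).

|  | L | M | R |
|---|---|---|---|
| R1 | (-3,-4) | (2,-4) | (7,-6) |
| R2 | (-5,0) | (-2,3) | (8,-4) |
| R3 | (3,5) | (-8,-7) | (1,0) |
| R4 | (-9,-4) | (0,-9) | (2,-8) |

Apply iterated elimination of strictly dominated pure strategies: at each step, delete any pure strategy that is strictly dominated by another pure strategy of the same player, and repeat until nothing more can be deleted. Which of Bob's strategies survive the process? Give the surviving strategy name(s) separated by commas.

L, M

Row R4 is eliminated: R1 beats it against every remaining column (L: -3>-9, M: 2>0, R: 7>2).
For Bob, L strictly dominates R on the remaining rows (R1: -4>-6, R2: 0>-4, R3: 5>0); eliminate R.
Row R2 is eliminated: R1 beats it against every remaining column (L: -3>-5, M: 2>-2).
Among the remaining strategies, none is strictly dominated by another pure strategy of the same player, so the elimination stops.
Surviving strategies — Alice: {R1, R3}; Bob: {L, M}.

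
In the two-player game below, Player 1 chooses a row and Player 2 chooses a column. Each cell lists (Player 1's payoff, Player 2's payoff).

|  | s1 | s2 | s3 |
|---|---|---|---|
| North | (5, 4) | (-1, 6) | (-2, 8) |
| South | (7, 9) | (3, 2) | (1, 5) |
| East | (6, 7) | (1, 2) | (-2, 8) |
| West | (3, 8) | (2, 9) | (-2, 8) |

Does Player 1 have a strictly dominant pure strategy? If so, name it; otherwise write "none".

South vs North: s1: 7>5, s2: 3>-1, s3: 1>-2.
South vs East: s1: 7>6, s2: 3>1, s3: 1>-2.
South vs West: s1: 7>3, s2: 3>2, s3: 1>-2.
South strictly beats every other strategy against every opponent action, so it is strictly dominant.

South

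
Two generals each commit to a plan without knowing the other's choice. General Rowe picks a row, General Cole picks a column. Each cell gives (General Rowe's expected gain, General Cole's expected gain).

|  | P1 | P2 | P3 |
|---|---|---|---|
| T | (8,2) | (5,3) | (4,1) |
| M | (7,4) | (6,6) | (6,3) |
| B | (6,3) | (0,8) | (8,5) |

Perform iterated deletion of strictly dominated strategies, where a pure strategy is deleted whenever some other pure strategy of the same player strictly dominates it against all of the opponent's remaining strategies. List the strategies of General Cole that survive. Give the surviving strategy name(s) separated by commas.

P2

General Cole's strategy P1 is strictly dominated by P2 (T: 3>2, M: 6>4, B: 8>3) and is removed.
For General Rowe, M strictly dominates T on the remaining columns (P2: 6>5, P3: 6>4); eliminate T.
Column P3 is eliminated: P2 beats it against every remaining row (M: 6>3, B: 8>5).
For General Rowe, M strictly dominates B on the remaining columns (P2: 6>0); eliminate B.
Among the remaining strategies, none is strictly dominated by another pure strategy of the same player, so the elimination stops.
Surviving strategies — General Rowe: {M}; General Cole: {P2}.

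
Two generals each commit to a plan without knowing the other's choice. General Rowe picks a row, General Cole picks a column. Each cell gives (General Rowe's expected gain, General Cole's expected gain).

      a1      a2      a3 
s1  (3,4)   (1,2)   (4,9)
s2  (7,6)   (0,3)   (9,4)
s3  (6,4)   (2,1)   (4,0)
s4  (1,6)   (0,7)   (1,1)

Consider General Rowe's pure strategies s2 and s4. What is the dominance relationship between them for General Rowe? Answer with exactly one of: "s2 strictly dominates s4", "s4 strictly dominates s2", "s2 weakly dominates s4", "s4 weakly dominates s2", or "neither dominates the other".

s2 weakly dominates s4

Compare s2 to s4 across each opponent action: a1: 7>1, a2: 0=0, a3: 9>1.
s2 is at least as good everywhere and strictly better somewhere (tied only at a2), so s2 weakly but not strictly dominates s4.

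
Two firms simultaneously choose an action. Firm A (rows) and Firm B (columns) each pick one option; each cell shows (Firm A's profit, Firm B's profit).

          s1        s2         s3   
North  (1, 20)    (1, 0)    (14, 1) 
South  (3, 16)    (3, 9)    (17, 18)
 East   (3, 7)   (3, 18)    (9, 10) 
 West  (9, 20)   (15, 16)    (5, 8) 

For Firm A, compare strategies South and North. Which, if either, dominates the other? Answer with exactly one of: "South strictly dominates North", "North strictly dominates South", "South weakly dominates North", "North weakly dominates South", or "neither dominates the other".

South strictly dominates North

Compare South to North across each opponent action: s1: 3>1, s2: 3>1, s3: 17>14.
Every comparison favours South, so South strictly dominates North.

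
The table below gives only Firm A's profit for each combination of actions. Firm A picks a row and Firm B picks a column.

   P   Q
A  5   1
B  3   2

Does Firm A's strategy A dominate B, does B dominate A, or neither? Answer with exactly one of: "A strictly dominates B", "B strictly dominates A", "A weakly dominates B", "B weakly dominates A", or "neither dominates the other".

neither dominates the other

A's payoffs vs B's, by Firm B's action — P: 5>3, Q: 1<2.
A does better at P but worse at Q; neither strategy dominates the other.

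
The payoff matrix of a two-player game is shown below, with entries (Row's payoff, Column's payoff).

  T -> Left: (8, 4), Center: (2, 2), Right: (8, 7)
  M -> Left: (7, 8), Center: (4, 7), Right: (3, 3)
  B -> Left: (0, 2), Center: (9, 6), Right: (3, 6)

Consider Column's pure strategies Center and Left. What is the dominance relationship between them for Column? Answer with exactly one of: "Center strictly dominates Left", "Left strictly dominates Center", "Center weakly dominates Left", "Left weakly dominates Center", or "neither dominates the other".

neither dominates the other

Compare Center to Left across every action of Row: T: 2<4, M: 7<8, B: 6>2.
Center does better at B but worse at T, M; neither strategy dominates the other.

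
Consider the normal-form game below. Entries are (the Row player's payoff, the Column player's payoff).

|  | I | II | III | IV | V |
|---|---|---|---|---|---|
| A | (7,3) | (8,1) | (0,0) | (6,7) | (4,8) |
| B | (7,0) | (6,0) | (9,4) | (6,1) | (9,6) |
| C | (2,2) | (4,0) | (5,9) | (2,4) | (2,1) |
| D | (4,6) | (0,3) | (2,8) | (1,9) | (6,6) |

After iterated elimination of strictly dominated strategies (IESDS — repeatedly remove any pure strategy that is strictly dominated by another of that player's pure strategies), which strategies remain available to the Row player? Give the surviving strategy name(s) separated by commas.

B

For the Row player, B strictly dominates C on the remaining columns (I: 7>2, II: 6>4, III: 9>5, IV: 6>2, V: 9>2); eliminate C.
For the Row player, B strictly dominates D on the remaining columns (I: 7>4, II: 6>0, III: 9>2, IV: 6>1, V: 9>6); eliminate D.
The Column player's strategy I is strictly dominated by IV (A: 7>3, B: 1>0) and is removed.
The Column player's strategy II is strictly dominated by IV (A: 7>1, B: 1>0) and is removed.
The Column player's strategy III is strictly dominated by V (A: 8>0, B: 6>4) and is removed.
Column IV is eliminated: V beats it against every remaining row (A: 8>7, B: 6>1).
Row A is eliminated: B beats it against every remaining column (V: 9>4).
Among the remaining strategies, none is strictly dominated by another pure strategy of the same player, so the elimination stops.
Surviving strategies — the Row player: {B}; the Column player: {V}.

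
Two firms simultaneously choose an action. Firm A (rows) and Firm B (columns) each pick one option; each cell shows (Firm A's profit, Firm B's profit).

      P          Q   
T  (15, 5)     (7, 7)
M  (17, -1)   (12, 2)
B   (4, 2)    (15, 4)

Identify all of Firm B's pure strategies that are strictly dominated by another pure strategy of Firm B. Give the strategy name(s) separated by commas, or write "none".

P: dominated, since Q does at least as well everywhere (T: 7>5, M: 2>-1, B: 4>2).
Nothing dominates Q: P at T (7>5).

P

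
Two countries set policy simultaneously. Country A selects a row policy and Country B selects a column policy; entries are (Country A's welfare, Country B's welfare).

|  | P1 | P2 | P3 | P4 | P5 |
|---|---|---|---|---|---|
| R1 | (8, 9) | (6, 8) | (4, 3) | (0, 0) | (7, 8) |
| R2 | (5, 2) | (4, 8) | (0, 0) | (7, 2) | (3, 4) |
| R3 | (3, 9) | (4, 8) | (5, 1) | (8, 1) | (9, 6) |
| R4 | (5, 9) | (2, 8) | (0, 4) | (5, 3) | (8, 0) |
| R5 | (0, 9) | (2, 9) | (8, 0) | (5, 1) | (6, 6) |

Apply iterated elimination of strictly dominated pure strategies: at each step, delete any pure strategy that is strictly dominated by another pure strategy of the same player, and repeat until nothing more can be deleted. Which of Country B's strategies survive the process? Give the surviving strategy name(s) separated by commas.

For Country B, P1 strictly dominates P3 on the remaining rows (R1: 9>3, R2: 2>0, R3: 9>1, R4: 9>4, R5: 9>0); eliminate P3.
Row R5 is eliminated: R3 beats it against every remaining column (P1: 3>0, P2: 4>2, P4: 8>5, P5: 9>6).
For Country B, P2 strictly dominates P4 on the remaining rows (R1: 8>0, R2: 8>2, R3: 8>1, R4: 8>3); eliminate P4.
For Country A, R1 strictly dominates R2 on the remaining columns (P1: 8>5, P2: 6>4, P5: 7>3); eliminate R2.
Column P2 is eliminated: P1 beats it against every remaining row (R1: 9>8, R3: 9>8, R4: 9>8).
Country B's strategy P5 is strictly dominated by P1 (R1: 9>8, R3: 9>6, R4: 9>0) and is removed.
Row R3 is eliminated: R1 beats it against every remaining column (P1: 8>3).
Row R4 is eliminated: R1 beats it against every remaining column (P1: 8>5).
Among the remaining strategies, none is strictly dominated by another pure strategy of the same player, so the elimination stops.
Surviving strategies — Country A: {R1}; Country B: {P1}.

P1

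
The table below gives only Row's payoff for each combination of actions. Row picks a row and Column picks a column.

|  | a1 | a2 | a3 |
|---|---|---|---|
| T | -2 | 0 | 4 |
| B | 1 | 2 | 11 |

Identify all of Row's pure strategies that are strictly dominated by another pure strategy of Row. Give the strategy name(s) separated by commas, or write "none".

T

B strictly dominates T — a1: 1>-2, a2: 2>0, a3: 11>4.
Nothing dominates B: T at a1 (1>-2).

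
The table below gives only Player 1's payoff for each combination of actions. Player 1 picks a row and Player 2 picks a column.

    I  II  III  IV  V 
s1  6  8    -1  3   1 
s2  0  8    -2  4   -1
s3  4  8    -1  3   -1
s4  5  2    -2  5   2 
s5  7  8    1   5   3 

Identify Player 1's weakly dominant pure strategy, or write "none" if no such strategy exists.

s5 vs s1: I: 7>6, II: 8=8, III: 1>-1, IV: 5>3, V: 3>1.
s5 vs s2: I: 7>0, II: 8=8, III: 1>-2, IV: 5>4, V: 3>-1.
s5 vs s3: I: 7>4, II: 8=8, III: 1>-1, IV: 5>3, V: 3>-1.
s5 vs s4: I: 7>5, II: 8>2, III: 1>-2, IV: 5=5, V: 3>2.
s5 is at least as good as every other strategy against every opponent action, so it is weakly dominant.

s5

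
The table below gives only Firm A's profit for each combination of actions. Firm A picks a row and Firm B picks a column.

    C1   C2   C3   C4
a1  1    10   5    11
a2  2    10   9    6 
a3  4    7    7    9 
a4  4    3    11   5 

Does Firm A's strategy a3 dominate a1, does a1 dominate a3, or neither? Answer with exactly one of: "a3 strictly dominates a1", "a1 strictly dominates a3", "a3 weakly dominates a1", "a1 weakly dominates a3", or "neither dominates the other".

a3's payoffs vs a1's, by Firm B's action — C1: 4>1, C2: 7<10, C3: 7>5, C4: 9<11.
a3 does better at C1, C3 but worse at C2, C4; neither strategy dominates the other.

neither dominates the other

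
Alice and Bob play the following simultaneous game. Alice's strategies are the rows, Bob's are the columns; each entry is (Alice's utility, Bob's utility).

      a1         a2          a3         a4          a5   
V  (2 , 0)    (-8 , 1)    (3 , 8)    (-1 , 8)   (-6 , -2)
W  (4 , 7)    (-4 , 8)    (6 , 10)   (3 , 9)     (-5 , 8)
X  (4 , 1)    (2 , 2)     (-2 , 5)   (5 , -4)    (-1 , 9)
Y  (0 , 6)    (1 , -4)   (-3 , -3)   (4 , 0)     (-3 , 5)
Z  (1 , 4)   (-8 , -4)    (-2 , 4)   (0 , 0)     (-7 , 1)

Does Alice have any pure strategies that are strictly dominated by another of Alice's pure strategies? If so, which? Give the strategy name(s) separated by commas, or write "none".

V, Y, Z

V: dominated, since W does at least as well everywhere (a1: 4>2, a2: -4>-8, a3: 6>3, a4: 3>-1, a5: -5>-6).
W: no other strategy beats it everywhere (V at a1 (4>2); X at a1 (4=4); Y at a1 (4>0); Z at a1 (4>1)).
X is not dominated — it holds its own against V at a1 (4>2); W at a1 (4=4); Y at a1 (4>0); Z at a1 (4>1).
Y is strictly dominated by X (a1: 4>0, a2: 2>1, a3: -2>-3, a4: 5>4, a5: -1>-3).
Z is strictly dominated by W (a1: 4>1, a2: -4>-8, a3: 6>-2, a4: 3>0, a5: -5>-7).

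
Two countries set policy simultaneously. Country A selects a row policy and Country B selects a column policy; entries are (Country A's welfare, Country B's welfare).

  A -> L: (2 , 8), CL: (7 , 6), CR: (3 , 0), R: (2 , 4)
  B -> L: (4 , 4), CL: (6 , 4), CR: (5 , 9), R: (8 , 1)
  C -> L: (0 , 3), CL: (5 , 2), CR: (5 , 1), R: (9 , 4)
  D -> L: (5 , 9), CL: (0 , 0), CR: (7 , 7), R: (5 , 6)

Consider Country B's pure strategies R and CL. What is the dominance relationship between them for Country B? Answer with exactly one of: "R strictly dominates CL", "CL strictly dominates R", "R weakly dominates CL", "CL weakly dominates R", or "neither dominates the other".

Compare R to CL across each choice by Country A: A: 4<6, B: 1<4, C: 4>2, D: 6>0.
R does better at C, D but worse at A, B; neither strategy dominates the other.

neither dominates the other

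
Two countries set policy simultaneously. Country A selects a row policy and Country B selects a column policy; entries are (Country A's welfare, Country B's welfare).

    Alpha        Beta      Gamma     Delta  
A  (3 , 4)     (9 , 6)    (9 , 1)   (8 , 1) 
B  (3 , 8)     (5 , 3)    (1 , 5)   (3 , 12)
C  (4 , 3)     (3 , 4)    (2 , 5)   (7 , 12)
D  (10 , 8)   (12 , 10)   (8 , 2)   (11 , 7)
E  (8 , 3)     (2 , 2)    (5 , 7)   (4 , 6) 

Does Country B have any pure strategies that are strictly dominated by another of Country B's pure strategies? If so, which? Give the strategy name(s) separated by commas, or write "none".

Alpha: no other strategy beats it everywhere (Beta at B (8>3); Gamma at A (4>1); Delta at A (4>1)).
Beta is not dominated — it holds its own against Alpha at A (6>4); Gamma at A (6>1); Delta at A (6>1).
Gamma is not dominated — it holds its own against Alpha at C (5>3); Beta at B (5>3); Delta at A (1=1).
Nothing dominates Delta: Alpha at B (12>8); Beta at B (12>3); Gamma at A (1=1).

none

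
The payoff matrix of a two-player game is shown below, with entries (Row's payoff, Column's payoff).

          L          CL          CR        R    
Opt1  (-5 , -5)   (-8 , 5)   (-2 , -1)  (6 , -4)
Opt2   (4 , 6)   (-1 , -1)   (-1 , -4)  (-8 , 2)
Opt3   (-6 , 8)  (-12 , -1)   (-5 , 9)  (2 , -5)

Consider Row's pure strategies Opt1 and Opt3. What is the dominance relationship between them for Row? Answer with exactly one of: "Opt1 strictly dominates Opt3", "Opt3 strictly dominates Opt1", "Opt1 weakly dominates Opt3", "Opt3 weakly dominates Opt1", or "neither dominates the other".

Opt1's payoffs vs Opt3's, by Column's action — L: -5>-6, CL: -8>-12, CR: -2>-5, R: 6>2.
Every comparison favours Opt1, so Opt1 strictly dominates Opt3.

Opt1 strictly dominates Opt3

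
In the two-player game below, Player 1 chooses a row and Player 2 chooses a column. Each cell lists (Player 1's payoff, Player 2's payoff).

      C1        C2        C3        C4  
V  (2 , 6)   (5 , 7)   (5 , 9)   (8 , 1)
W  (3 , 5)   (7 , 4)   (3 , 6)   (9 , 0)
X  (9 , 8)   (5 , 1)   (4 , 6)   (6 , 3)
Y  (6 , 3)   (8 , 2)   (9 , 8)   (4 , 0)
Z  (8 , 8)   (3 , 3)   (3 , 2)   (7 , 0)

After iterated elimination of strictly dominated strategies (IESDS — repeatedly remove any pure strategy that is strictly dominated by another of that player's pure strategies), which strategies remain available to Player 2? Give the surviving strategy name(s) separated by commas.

C1, C3

Player 2's strategy C4 is strictly dominated by C1 (V: 6>1, W: 5>0, X: 8>3, Y: 3>0, Z: 8>0) and is removed.
Row V is eliminated: Y beats it against every remaining column (C1: 6>2, C2: 8>5, C3: 9>5).
Player 1's strategy W is strictly dominated by Y (C1: 6>3, C2: 8>7, C3: 9>3) and is removed.
For Player 1, X strictly dominates Z on the remaining columns (C1: 9>8, C2: 5>3, C3: 4>3); eliminate Z.
For Player 2, C1 strictly dominates C2 on the remaining rows (X: 8>1, Y: 3>2); eliminate C2.
Among the remaining strategies, none is strictly dominated by another pure strategy of the same player, so the elimination stops.
Surviving strategies — Player 1: {X, Y}; Player 2: {C1, C3}.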